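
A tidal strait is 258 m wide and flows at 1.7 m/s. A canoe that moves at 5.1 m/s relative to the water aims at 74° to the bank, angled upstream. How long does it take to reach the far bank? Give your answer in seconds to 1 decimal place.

52.6 s

The component of the canoe's velocity perpendicular to the bank is 5.1 × sin 74° = 4.902 m/s.
Only the cross-stream component determines the crossing time; the current contributes nothing perpendicular to the bank.
Time = 258 / 4.902 = 52.627 s.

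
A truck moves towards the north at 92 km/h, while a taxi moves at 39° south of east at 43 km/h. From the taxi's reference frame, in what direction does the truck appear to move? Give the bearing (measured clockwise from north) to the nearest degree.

344°

Taking east as x and north as y: truck velocity = (0.000, 92.000) km/h; taxi velocity = (33.417, -27.061) km/h.
Velocity of truck relative to taxi = (0.000, 92.000) − (33.417, -27.061) = (-33.417, 119.061) km/h.
Bearing = atan2(-33.42, 119.06) = 344.32° clockwise from north.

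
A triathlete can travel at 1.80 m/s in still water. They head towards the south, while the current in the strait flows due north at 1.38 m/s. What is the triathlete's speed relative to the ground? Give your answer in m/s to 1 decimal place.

0.4 m/s

Taking east as x and north as y: velocity relative to the water = (0.000, -1.800) m/s; the water relative to ground = (0.000, 1.380) m/s.
Velocity relative to ground = (0.000, -1.800) + (0.000, 1.380) = (0.000, -0.420) m/s.
Speed = |(0.000, -0.420)| = 0.420 m/s.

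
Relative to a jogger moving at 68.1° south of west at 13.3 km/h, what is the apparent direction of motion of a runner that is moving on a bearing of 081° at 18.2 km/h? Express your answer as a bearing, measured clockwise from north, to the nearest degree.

056°

Taking east as x and north as y: runner velocity = (17.976, 2.847) km/h; jogger velocity = (-4.961, -12.340) km/h.
Velocity of runner relative to jogger = (17.976, 2.847) − (-4.961, -12.340) = (22.937, 15.187) km/h.
Bearing = atan2(22.94, 15.19) = 56.49° clockwise from north.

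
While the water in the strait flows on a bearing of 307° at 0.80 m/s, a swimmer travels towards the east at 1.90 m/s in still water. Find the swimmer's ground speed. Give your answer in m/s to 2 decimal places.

Taking east as x and north as y: velocity relative to the water = (1.900, 0.000) m/s; the water relative to ground = (-0.639, 0.481) m/s.
Velocity relative to ground = (1.900, 0.000) + (-0.639, 0.481) = (1.261, 0.481) m/s.
Speed = |(1.261, 0.481)| = 1.350 m/s.

1.35 m/s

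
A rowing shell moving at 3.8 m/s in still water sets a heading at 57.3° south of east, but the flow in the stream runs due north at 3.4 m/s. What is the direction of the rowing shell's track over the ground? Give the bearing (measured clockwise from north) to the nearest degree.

Taking east as x and north as y: velocity relative to the water = (2.053, -3.198) m/s; the water relative to ground = (0.000, 3.400) m/s.
Velocity relative to ground = (2.053, -3.198) + (0.000, 3.400) = (2.053, 0.202) m/s.
Bearing = atan2(2.05, 0.20) = 84.37° clockwise from north.

084°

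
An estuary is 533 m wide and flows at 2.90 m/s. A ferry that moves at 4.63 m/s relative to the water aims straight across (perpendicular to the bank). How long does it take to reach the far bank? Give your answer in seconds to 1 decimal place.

115.1 s

The component of the ferry's velocity perpendicular to the bank is 4.63 m/s.
The current is parallel to the bank, so it does not affect the crossing time.
Time = 533 / 4.630 = 115.119 s.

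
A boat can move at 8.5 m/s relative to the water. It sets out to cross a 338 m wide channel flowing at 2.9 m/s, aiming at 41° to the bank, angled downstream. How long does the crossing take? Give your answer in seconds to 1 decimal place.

The component of the boat's velocity perpendicular to the bank is 8.5 × sin 41° = 5.577 m/s.
The flow acts along the bank and has no component across it.
Time = 338 / 5.577 = 60.611 s.

60.6 s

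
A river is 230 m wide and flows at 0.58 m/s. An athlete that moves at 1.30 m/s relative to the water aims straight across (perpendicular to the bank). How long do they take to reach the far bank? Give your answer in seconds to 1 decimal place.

176.9 s

The component of the athlete's velocity perpendicular to the bank is 1.30 m/s.
Only the cross-stream component determines the crossing time; the current contributes nothing perpendicular to the bank.
Time = 230 / 1.300 = 176.923 s.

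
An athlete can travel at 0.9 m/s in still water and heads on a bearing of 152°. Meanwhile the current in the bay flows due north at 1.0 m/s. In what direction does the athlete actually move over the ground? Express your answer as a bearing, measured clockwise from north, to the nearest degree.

Taking east as x and north as y: velocity relative to the water = (0.423, -0.795) m/s; the water relative to ground = (0.000, 1.000) m/s.
Velocity relative to ground = (0.423, -0.795) + (0.000, 1.000) = (0.423, 0.205) m/s.
Bearing = atan2(0.42, 0.21) = 64.08° clockwise from north.

064°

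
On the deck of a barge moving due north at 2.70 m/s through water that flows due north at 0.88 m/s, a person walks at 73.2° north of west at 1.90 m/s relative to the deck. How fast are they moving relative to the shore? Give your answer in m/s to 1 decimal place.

In east/north components (m/s): person relative to barge = (-0.549, 1.819); barge relative to water = (0.000, 2.700); water relative to ground = (0.000, 0.880).
Sum = (-0.549, 5.399) m/s.
Speed = |(-0.549, 5.399)| = 5.427 m/s.

5.4 m/s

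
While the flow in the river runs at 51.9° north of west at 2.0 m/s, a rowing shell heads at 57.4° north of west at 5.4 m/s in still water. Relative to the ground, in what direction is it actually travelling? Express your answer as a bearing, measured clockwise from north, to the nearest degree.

326°

Taking east as x and north as y: velocity relative to the water = (-2.909, 4.549) m/s; the water relative to ground = (-1.234, 1.574) m/s.
Velocity relative to ground = (-2.909, 4.549) + (-1.234, 1.574) = (-4.143, 6.123) m/s.
Bearing = atan2(-4.14, 6.12) = 325.91° clockwise from north.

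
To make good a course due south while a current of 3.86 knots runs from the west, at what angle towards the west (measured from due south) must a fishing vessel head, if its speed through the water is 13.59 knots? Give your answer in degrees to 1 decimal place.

The current pushes perpendicular to the desired track; the heading must have a component into the current equal to 3.86 knots: 13.59 sin θ = 3.86.
sin θ = 0.2840, so θ = 16.501°.

16.5°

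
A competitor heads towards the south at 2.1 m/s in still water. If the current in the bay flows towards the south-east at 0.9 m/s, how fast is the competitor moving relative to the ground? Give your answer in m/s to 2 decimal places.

Taking east as x and north as y: velocity relative to the water = (0.000, -2.100) m/s; the water relative to ground = (0.636, -0.636) m/s.
Velocity relative to ground = (0.000, -2.100) + (0.636, -0.636) = (0.636, -2.736) m/s.
Speed = |(0.636, -2.736)| = 2.809 m/s.

2.81 m/s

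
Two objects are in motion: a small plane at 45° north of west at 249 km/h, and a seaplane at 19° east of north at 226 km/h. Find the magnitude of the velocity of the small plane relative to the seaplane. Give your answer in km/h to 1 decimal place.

252.5 km/h

Taking east as x and north as y: small plane velocity = (-176.070, 176.070) km/h; seaplane velocity = (73.578, 213.687) km/h.
Velocity of small plane relative to seaplane = (-176.070, 176.070) − (73.578, 213.687) = (-249.648, -37.618) km/h.
Magnitude = |(-249.648, -37.618)| = 252.466 km/h.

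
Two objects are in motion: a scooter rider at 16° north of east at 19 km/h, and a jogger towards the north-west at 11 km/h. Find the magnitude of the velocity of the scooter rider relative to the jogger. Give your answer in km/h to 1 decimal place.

Taking east as x and north as y: scooter rider velocity = (18.264, 5.237) km/h; jogger velocity = (-7.778, 7.778) km/h.
Velocity of scooter rider relative to jogger = (18.264, 5.237) − (-7.778, 7.778) = (26.042, -2.541) km/h.
Magnitude = |(26.042, -2.541)| = 26.166 km/h.

26.2 km/h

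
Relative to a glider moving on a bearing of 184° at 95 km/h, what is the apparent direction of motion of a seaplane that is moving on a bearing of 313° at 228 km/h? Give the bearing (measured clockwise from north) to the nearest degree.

Taking east as x and north as y: seaplane velocity = (-166.749, 155.496) km/h; glider velocity = (-6.627, -94.769) km/h.
Velocity of seaplane relative to glider = (-166.749, 155.496) − (-6.627, -94.769) = (-160.122, 250.264) km/h.
Bearing = atan2(-160.12, 250.26) = 327.39° clockwise from north.

327°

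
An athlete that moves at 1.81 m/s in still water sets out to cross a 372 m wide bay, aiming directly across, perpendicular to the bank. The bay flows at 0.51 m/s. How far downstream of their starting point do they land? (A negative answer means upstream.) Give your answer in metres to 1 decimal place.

Perpendicular speed = 1.810 m/s; crossing time = 372 / 1.810 = 205.525 s.
Net downstream speed = 0.510 m/s.
Drift = 0.510 × 205.525 = 104.818 m (downstream).

104.8 m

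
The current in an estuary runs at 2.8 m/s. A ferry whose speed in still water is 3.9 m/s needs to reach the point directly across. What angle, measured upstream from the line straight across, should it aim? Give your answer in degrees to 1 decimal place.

To cancel the current, the upstream component of the ferry's velocity must equal the flow: 3.9 sin θ = 2.8.
sin θ = 2.8 / 3.9 = 0.7179.
θ = arcsin(0.7179) = 45.885°.

45.9°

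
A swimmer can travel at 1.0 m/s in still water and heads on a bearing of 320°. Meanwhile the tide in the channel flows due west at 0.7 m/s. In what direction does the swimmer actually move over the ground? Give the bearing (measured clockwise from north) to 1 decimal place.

299.7°

Taking east as x and north as y: velocity relative to the water = (-0.643, 0.766) m/s; the water relative to ground = (-0.700, 0.000) m/s.
Velocity relative to ground = (-0.643, 0.766) + (-0.700, 0.000) = (-1.343, 0.766) m/s.
Bearing = atan2(-1.34, 0.77) = 299.70° clockwise from north.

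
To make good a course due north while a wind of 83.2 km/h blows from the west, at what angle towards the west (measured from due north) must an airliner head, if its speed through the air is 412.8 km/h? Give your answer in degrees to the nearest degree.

12°

The wind pushes perpendicular to the desired track; the heading must have a component into the wind equal to 83.2 km/h: 412.8 sin θ = 83.2.
sin θ = 0.2016, so θ = 11.628°.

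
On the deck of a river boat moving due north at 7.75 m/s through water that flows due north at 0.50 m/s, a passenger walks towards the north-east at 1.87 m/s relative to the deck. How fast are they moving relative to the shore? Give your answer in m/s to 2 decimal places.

9.66 m/s

In east/north components (m/s): passenger relative to river boat = (1.322, 1.322); river boat relative to water = (0.000, 7.750); water relative to ground = (0.000, 0.500).
Sum = (1.322, 9.572) m/s.
Speed = |(1.322, 9.572)| = 9.663 m/s.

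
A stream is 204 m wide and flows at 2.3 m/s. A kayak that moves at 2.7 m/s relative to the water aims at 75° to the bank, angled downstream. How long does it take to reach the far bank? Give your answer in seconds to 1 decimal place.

The component of the kayak's velocity perpendicular to the bank is 2.7 × sin 75° = 2.608 m/s.
The flow acts along the bank and has no component across it.
Time = 204 / 2.608 = 78.221 s.

78.2 s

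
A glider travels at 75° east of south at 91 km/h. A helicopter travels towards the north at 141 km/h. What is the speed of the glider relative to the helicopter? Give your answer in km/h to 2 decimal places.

186.56 km/h

Taking east as x and north as y: glider velocity = (87.899, -23.553) km/h; helicopter velocity = (0.000, 141.000) km/h.
Velocity of glider relative to helicopter = (87.899, -23.553) − (0.000, 141.000) = (87.899, -164.553) km/h.
Magnitude = |(87.899, -164.553)| = 186.558 km/h.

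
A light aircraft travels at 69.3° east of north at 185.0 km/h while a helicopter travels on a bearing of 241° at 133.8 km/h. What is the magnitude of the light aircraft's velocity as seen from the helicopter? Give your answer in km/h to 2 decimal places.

Taking east as x and north as y: light aircraft velocity = (173.057, 65.393) km/h; helicopter velocity = (-117.024, -64.868) km/h.
Velocity of light aircraft relative to helicopter = (173.057, 65.393) − (-117.024, -64.868) = (290.081, 130.260) km/h.
Magnitude = |(290.081, 130.260)| = 317.986 km/h.

317.99 km/h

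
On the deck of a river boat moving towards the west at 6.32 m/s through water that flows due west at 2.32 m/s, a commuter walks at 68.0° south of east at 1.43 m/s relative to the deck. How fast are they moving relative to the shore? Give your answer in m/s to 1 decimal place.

8.2 m/s

In east/north components (m/s): commuter relative to river boat = (0.536, -1.326); river boat relative to water = (-6.320, 0.000); water relative to ground = (-2.320, 0.000).
Sum = (-8.104, -1.326) m/s.
Speed = |(-8.104, -1.326)| = 8.212 m/s.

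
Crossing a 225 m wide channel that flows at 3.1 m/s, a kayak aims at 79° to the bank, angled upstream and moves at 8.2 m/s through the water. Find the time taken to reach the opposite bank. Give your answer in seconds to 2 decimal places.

27.95 s

The component of the kayak's velocity perpendicular to the bank is 8.2 × sin 79° = 8.049 m/s.
The current is parallel to the bank, so it does not affect the crossing time.
Time = 225 / 8.049 = 27.953 s.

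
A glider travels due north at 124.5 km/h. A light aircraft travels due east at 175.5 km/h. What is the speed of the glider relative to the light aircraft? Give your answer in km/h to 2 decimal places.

Taking east as x and north as y: glider velocity = (0.000, 124.500) km/h; light aircraft velocity = (175.500, 0.000) km/h.
Velocity of glider relative to light aircraft = (0.000, 124.500) − (175.500, 0.000) = (-175.500, 124.500) km/h.
Magnitude = |(-175.500, 124.500)| = 215.176 km/h.

215.18 km/h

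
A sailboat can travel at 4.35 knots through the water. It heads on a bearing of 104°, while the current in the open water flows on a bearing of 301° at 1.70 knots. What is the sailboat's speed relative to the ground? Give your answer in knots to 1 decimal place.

Taking east as x and north as y: velocity relative to the water = (4.221, -1.052) knots; the water relative to ground = (-1.457, 0.876) knots.
Velocity relative to ground = (4.221, -1.052) + (-1.457, 0.876) = (2.764, -0.177) knots.
Speed = |(2.764, -0.177)| = 2.769 knots.

2.8 knots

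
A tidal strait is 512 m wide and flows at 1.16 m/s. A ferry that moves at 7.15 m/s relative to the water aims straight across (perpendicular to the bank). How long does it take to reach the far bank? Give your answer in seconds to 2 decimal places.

71.61 s

The component of the ferry's velocity perpendicular to the bank is 7.15 m/s.
The flow acts along the bank and has no component across it.
Time = 512 / 7.150 = 71.608 s.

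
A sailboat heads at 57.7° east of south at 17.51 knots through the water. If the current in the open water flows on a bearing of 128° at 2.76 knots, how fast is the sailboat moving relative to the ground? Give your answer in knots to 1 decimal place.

20.3 knots

Taking east as x and north as y: velocity relative to the water = (14.801, -9.357) knots; the water relative to ground = (2.175, -1.699) knots.
Velocity relative to ground = (14.801, -9.357) + (2.175, -1.699) = (16.975, -11.056) knots.
Speed = |(16.975, -11.056)| = 20.258 knots.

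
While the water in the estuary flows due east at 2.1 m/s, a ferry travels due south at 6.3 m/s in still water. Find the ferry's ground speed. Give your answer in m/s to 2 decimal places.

Taking east as x and north as y: velocity relative to the water = (0.000, -6.300) m/s; the water relative to ground = (2.100, 0.000) m/s.
Velocity relative to ground = (0.000, -6.300) + (2.100, 0.000) = (2.100, -6.300) m/s.
Speed = |(2.100, -6.300)| = 6.641 m/s.

6.64 m/s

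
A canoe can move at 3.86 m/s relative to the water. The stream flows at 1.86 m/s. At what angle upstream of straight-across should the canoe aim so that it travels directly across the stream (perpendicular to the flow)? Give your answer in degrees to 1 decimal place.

28.8°

To cancel the current, the upstream component of the canoe's velocity must equal the flow: 3.86 sin θ = 1.86.
sin θ = 1.86 / 3.86 = 0.4819.
θ = arcsin(0.4819) = 28.807°.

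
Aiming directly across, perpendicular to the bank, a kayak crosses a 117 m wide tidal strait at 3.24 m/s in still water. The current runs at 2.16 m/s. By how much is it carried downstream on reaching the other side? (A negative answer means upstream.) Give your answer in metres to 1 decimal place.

78.0 m

Perpendicular speed = 3.240 m/s; crossing time = 117 / 3.240 = 36.111 s.
Net downstream speed = 2.160 m/s.
Drift = 2.160 × 36.111 = 78.000 m (downstream).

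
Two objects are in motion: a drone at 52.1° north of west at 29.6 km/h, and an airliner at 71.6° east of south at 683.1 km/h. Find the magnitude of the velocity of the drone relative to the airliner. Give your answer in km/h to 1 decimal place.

707.9 km/h

Taking east as x and north as y: drone velocity = (-18.183, 23.357) km/h; airliner velocity = (648.177, -215.620) km/h.
Velocity of drone relative to airliner = (-18.183, 23.357) − (648.177, -215.620) = (-666.360, 238.977) km/h.
Magnitude = |(-666.360, 238.977)| = 707.916 km/h.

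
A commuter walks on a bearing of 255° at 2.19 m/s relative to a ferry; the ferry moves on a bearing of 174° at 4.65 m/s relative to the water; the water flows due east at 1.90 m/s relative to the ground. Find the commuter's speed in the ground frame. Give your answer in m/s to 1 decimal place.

5.2 m/s

In east/north components (m/s): commuter relative to ferry = (-2.115, -0.567); ferry relative to water = (0.486, -4.625); water relative to ground = (1.900, 0.000).
Sum = (0.271, -5.191) m/s.
Speed = |(0.271, -5.191)| = 5.198 m/s.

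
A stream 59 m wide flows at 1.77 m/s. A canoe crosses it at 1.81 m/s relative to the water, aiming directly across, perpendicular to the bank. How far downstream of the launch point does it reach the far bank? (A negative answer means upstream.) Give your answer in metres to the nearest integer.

58 m

Perpendicular speed = 1.810 m/s; crossing time = 59 / 1.810 = 32.597 s.
Net downstream speed = 1.770 m/s.
Drift = 1.770 × 32.597 = 57.696 m (downstream).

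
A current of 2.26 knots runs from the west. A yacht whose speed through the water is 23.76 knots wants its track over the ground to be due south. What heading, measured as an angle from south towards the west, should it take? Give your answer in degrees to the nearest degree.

The current pushes perpendicular to the desired track; the heading must have a component into the current equal to 2.26 knots: 23.76 sin θ = 2.26.
sin θ = 0.0951, so θ = 5.458°.

5°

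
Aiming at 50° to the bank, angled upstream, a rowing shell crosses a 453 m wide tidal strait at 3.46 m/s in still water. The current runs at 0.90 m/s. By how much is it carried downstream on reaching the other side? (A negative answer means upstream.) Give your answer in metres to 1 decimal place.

-226.3 m

Perpendicular speed = 2.651 m/s; crossing time = 453 / 2.651 = 170.910 s.
Net downstream speed = -1.324 m/s.
Drift = -1.324 × 170.910 = -226.293 m (upstream).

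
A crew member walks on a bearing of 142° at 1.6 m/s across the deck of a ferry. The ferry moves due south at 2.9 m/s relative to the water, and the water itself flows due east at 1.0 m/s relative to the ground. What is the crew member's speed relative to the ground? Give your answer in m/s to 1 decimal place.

4.6 m/s

In east/north components (m/s): crew member relative to ferry = (0.985, -1.261); ferry relative to water = (0.000, -2.900); water relative to ground = (1.000, 0.000).
Sum = (1.985, -4.161) m/s.
Speed = |(1.985, -4.161)| = 4.610 m/s.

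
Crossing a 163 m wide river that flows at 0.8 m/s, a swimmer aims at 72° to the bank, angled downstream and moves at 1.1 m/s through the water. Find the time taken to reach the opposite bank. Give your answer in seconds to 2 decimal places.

The component of the swimmer's velocity perpendicular to the bank is 1.1 × sin 72° = 1.046 m/s.
Only the cross-stream component determines the crossing time; the current contributes nothing perpendicular to the bank.
Time = 163 / 1.046 = 155.808 s.

155.81 s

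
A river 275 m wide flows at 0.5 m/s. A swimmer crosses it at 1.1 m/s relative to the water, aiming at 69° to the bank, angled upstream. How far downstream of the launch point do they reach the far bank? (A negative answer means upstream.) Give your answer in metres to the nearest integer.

28 m

Perpendicular speed = 1.027 m/s; crossing time = 275 / 1.027 = 267.786 s.
Net downstream speed = 0.106 m/s.
Drift = 0.106 × 267.786 = 28.331 m (downstream).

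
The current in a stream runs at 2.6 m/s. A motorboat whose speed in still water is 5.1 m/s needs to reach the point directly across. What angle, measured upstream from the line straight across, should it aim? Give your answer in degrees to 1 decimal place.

To cancel the current, the upstream component of the motorboat's velocity must equal the flow: 5.1 sin θ = 2.6.
sin θ = 2.6 / 5.1 = 0.5098.
θ = arcsin(0.5098) = 30.651°.

30.7°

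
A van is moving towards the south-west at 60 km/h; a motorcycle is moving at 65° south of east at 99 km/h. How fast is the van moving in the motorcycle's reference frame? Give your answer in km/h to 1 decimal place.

96.6 km/h

Taking east as x and north as y: van velocity = (-42.426, -42.426) km/h; motorcycle velocity = (41.839, -89.724) km/h.
Velocity of van relative to motorcycle = (-42.426, -42.426) − (41.839, -89.724) = (-84.266, 47.298) km/h.
Magnitude = |(-84.266, 47.298)| = 96.632 km/h.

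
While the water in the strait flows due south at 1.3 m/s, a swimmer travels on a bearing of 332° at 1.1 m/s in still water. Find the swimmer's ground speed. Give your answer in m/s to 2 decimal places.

Taking east as x and north as y: velocity relative to the water = (-0.516, 0.971) m/s; the water relative to ground = (0.000, -1.300) m/s.
Velocity relative to ground = (-0.516, 0.971) + (0.000, -1.300) = (-0.516, -0.329) m/s.
Speed = |(-0.516, -0.329)| = 0.612 m/s.

0.61 m/s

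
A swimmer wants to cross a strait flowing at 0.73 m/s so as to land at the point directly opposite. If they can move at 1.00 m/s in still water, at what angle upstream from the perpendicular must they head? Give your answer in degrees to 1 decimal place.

46.9°

To cancel the current, the upstream component of the swimmer's velocity must equal the flow: 1.00 sin θ = 0.73.
sin θ = 0.73 / 1.00 = 0.7300.
θ = arcsin(0.7300) = 46.886°.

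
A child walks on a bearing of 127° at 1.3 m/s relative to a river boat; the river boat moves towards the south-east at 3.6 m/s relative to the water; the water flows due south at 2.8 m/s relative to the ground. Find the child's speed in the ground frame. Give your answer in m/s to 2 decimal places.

In east/north components (m/s): child relative to river boat = (1.038, -0.782); river boat relative to water = (2.546, -2.546); water relative to ground = (0.000, -2.800).
Sum = (3.584, -6.128) m/s.
Speed = |(3.584, -6.128)| = 7.099 m/s.

7.10 m/s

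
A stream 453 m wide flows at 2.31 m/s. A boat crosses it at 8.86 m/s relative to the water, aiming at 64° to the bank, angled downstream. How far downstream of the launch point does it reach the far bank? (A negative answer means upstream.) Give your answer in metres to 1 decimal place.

352.3 m

Perpendicular speed = 7.963 m/s; crossing time = 453 / 7.963 = 56.886 s.
Net downstream speed = 6.194 m/s.
Drift = 6.194 × 56.886 = 352.349 m (downstream).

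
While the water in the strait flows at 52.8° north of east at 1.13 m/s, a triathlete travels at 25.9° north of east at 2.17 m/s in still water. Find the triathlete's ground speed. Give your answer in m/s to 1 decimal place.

3.2 m/s

Taking east as x and north as y: velocity relative to the water = (1.952, 0.948) m/s; the water relative to ground = (0.683, 0.900) m/s.
Velocity relative to ground = (1.952, 0.948) + (0.683, 0.900) = (2.635, 1.848) m/s.
Speed = |(2.635, 1.848)| = 3.219 m/s.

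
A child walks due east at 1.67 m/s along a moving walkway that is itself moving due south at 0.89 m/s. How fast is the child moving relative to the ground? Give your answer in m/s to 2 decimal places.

1.89 m/s

Taking east as x and north as y: moving walkway velocity = (0.000, -0.890) m/s; child velocity relative to moving walkway = (1.670, 0.000) m/s.
Velocity relative to ground = (0.000, -0.890) + (1.670, 0.000) = (1.670, -0.890) m/s.
Speed = |(1.670, -0.890)| = 1.892 m/s.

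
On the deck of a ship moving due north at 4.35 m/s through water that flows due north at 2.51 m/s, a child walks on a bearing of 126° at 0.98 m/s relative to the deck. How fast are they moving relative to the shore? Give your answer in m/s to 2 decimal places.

In east/north components (m/s): child relative to ship = (0.793, -0.576); ship relative to water = (0.000, 4.350); water relative to ground = (0.000, 2.510).
Sum = (0.793, 6.284) m/s.
Speed = |(0.793, 6.284)| = 6.334 m/s.

6.33 m/s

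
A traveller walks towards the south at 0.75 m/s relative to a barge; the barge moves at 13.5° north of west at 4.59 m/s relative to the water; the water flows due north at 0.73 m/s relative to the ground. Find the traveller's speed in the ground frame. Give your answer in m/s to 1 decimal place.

4.6 m/s

In east/north components (m/s): traveller relative to barge = (0.000, -0.750); barge relative to water = (-4.463, 1.072); water relative to ground = (0.000, 0.730).
Sum = (-4.463, 1.052) m/s.
Speed = |(-4.463, 1.052)| = 4.585 m/s.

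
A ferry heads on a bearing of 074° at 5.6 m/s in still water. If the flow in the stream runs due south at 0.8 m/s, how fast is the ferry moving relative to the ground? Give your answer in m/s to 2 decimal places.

5.43 m/s

Taking east as x and north as y: velocity relative to the water = (5.383, 1.544) m/s; the water relative to ground = (0.000, -0.800) m/s.
Velocity relative to ground = (5.383, 1.544) + (0.000, -0.800) = (5.383, 0.744) m/s.
Speed = |(5.383, 0.744)| = 5.434 m/s.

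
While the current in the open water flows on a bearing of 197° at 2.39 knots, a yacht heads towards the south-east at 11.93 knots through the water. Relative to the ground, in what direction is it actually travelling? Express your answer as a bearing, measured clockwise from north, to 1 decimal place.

Taking east as x and north as y: velocity relative to the water = (8.436, -8.436) knots; the water relative to ground = (-0.699, -2.286) knots.
Velocity relative to ground = (8.436, -8.436) + (-0.699, -2.286) = (7.737, -10.721) knots.
Bearing = atan2(7.74, -10.72) = 144.18° clockwise from north.

144.2°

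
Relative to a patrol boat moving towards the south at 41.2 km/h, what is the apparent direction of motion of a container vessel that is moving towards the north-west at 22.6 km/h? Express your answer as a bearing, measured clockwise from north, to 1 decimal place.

344.4°

Taking east as x and north as y: container vessel velocity = (-15.981, 15.981) km/h; patrol boat velocity = (0.000, -41.200) km/h.
Velocity of container vessel relative to patrol boat = (-15.981, 15.981) − (0.000, -41.200) = (-15.981, 57.181) km/h.
Bearing = atan2(-15.98, 57.18) = 344.39° clockwise from north.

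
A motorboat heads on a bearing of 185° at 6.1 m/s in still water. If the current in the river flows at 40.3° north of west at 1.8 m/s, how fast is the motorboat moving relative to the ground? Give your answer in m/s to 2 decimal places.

5.27 m/s

Taking east as x and north as y: velocity relative to the water = (-0.532, -6.077) m/s; the water relative to ground = (-1.373, 1.164) m/s.
Velocity relative to ground = (-0.532, -6.077) + (-1.373, 1.164) = (-1.904, -4.913) m/s.
Speed = |(-1.904, -4.913)| = 5.269 m/s.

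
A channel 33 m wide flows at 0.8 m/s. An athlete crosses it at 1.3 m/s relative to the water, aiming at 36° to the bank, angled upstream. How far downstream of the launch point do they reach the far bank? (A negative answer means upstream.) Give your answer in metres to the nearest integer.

Perpendicular speed = 0.764 m/s; crossing time = 33 / 0.764 = 43.187 s.
Net downstream speed = -0.252 m/s.
Drift = -0.252 × 43.187 = -10.871 m (upstream).

-11 m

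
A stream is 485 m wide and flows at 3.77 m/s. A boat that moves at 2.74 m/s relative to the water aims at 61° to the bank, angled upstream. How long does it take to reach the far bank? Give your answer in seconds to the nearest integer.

The component of the boat's velocity perpendicular to the bank is 2.74 × sin 61° = 2.396 m/s.
The flow acts along the bank and has no component across it.
Time = 485 / 2.396 = 202.382 s.

202 s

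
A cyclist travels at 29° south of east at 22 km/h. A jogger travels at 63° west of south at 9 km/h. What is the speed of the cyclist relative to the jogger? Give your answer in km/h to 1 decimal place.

Taking east as x and north as y: cyclist velocity = (19.242, -10.666) km/h; jogger velocity = (-8.019, -4.086) km/h.
Velocity of cyclist relative to jogger = (19.242, -10.666) − (-8.019, -4.086) = (27.261, -6.580) km/h.
Magnitude = |(27.261, -6.580)| = 28.044 km/h.

28.0 km/h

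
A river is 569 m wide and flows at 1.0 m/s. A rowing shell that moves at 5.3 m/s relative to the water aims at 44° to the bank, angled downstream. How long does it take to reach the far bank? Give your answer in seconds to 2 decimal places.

154.55 s

The component of the rowing shell's velocity perpendicular to the bank is 5.3 × sin 44° = 3.682 m/s.
Only the cross-stream component determines the crossing time; the current contributes nothing perpendicular to the bank.
Time = 569 / 3.682 = 154.549 s.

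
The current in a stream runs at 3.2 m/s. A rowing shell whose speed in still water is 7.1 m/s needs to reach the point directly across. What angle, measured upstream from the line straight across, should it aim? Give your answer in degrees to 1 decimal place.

To cancel the current, the upstream component of the rowing shell's velocity must equal the flow: 7.1 sin θ = 3.2.
sin θ = 3.2 / 7.1 = 0.4507.
θ = arcsin(0.4507) = 26.789°.

26.8°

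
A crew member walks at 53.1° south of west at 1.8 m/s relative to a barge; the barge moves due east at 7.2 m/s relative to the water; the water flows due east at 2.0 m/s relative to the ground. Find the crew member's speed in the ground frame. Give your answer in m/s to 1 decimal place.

In east/north components (m/s): crew member relative to barge = (-1.081, -1.439); barge relative to water = (7.200, 0.000); water relative to ground = (2.000, 0.000).
Sum = (8.119, -1.439) m/s.
Speed = |(8.119, -1.439)| = 8.246 m/s.

8.2 m/s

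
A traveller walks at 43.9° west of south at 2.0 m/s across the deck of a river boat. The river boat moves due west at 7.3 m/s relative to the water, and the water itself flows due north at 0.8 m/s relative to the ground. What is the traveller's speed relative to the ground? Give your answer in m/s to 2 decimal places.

In east/north components (m/s): traveller relative to river boat = (-1.387, -1.441); river boat relative to water = (-7.300, 0.000); water relative to ground = (0.000, 0.800).
Sum = (-8.687, -0.641) m/s.
Speed = |(-8.687, -0.641)| = 8.710 m/s.

8.71 m/s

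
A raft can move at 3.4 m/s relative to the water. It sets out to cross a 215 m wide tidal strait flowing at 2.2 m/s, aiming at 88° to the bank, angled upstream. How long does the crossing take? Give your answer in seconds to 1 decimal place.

63.3 s

The component of the raft's velocity perpendicular to the bank is 3.4 × sin 88° = 3.398 m/s.
The flow acts along the bank and has no component across it.
Time = 215 / 3.398 = 63.274 s.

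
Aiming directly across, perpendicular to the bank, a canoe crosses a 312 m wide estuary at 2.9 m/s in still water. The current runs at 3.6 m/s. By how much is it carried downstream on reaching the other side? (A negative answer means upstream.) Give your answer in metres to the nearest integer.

Perpendicular speed = 2.900 m/s; crossing time = 312 / 2.900 = 107.586 s.
Net downstream speed = 3.600 m/s.
Drift = 3.600 × 107.586 = 387.310 m (downstream).

387 m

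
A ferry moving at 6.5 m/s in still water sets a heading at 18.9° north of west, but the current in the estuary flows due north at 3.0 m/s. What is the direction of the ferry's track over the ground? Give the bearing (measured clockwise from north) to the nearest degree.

Taking east as x and north as y: velocity relative to the water = (-6.150, 2.105) m/s; the water relative to ground = (0.000, 3.000) m/s.
Velocity relative to ground = (-6.150, 2.105) + (0.000, 3.000) = (-6.150, 5.105) m/s.
Bearing = atan2(-6.15, 5.11) = 309.70° clockwise from north.

310°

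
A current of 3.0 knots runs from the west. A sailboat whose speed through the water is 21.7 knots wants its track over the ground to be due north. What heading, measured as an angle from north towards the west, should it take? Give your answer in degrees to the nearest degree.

8°

The current pushes perpendicular to the desired track; the heading must have a component into the current equal to 3.0 knots: 21.7 sin θ = 3.0.
sin θ = 0.1382, so θ = 7.947°.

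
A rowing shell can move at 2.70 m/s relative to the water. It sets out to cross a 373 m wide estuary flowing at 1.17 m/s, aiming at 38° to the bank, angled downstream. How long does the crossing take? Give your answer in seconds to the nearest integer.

224 s

The component of the rowing shell's velocity perpendicular to the bank is 2.70 × sin 38° = 1.662 m/s.
Only the cross-stream component determines the crossing time; the current contributes nothing perpendicular to the bank.
Time = 373 / 1.662 = 224.390 s.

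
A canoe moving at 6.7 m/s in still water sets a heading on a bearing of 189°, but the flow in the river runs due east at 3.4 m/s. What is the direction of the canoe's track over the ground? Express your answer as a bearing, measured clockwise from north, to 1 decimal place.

160.4°

Taking east as x and north as y: velocity relative to the water = (-1.048, -6.618) m/s; the water relative to ground = (3.400, 0.000) m/s.
Velocity relative to ground = (-1.048, -6.618) + (3.400, 0.000) = (2.352, -6.618) m/s.
Bearing = atan2(2.35, -6.62) = 160.43° clockwise from north.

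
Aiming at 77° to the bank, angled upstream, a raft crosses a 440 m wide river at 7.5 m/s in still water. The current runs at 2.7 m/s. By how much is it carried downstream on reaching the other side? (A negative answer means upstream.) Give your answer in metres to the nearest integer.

Perpendicular speed = 7.308 m/s; crossing time = 440 / 7.308 = 60.210 s.
Net downstream speed = 1.013 m/s.
Drift = 1.013 × 60.210 = 60.985 m (downstream).

61 m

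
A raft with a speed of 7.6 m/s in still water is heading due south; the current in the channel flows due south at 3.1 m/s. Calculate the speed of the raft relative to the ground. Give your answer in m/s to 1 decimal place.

10.7 m/s

Taking east as x and north as y: velocity relative to the water = (0.000, -7.600) m/s; the water relative to ground = (0.000, -3.100) m/s.
Velocity relative to ground = (0.000, -7.600) + (0.000, -3.100) = (0.000, -10.700) m/s.
Speed = |(0.000, -10.700)| = 10.700 m/s.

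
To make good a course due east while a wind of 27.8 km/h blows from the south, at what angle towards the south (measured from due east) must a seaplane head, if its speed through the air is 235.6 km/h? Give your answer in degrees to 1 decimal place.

6.8°

The wind pushes perpendicular to the desired track; the heading must have a component into the wind equal to 27.8 km/h: 235.6 sin θ = 27.8.
sin θ = 0.1180, so θ = 6.776°.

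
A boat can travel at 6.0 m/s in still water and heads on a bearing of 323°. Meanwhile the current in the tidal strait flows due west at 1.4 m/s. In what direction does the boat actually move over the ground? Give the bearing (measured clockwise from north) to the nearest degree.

314°

Taking east as x and north as y: velocity relative to the water = (-3.611, 4.792) m/s; the water relative to ground = (-1.400, 0.000) m/s.
Velocity relative to ground = (-3.611, 4.792) + (-1.400, 0.000) = (-5.011, 4.792) m/s.
Bearing = atan2(-5.01, 4.79) = 313.72° clockwise from north.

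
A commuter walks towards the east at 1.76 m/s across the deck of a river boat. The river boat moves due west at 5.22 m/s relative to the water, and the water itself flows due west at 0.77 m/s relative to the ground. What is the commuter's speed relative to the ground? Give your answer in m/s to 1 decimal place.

In east/north components (m/s): commuter relative to river boat = (1.760, 0.000); river boat relative to water = (-5.220, 0.000); water relative to ground = (-0.770, 0.000).
Sum = (-4.230, 0.000) m/s.
Speed = |(-4.230, 0.000)| = 4.230 m/s.

4.2 m/s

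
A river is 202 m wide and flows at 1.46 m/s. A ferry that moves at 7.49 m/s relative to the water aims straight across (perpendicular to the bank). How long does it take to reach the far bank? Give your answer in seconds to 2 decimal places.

The component of the ferry's velocity perpendicular to the bank is 7.49 m/s.
Only the cross-stream component determines the crossing time; the current contributes nothing perpendicular to the bank.
Time = 202 / 7.490 = 26.969 s.

26.97 s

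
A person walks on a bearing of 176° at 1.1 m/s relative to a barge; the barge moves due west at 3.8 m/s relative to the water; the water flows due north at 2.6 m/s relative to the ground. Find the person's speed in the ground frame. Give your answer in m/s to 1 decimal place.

4.0 m/s

In east/north components (m/s): person relative to barge = (0.077, -1.097); barge relative to water = (-3.800, 0.000); water relative to ground = (0.000, 2.600).
Sum = (-3.723, 1.503) m/s.
Speed = |(-3.723, 1.503)| = 4.015 m/s.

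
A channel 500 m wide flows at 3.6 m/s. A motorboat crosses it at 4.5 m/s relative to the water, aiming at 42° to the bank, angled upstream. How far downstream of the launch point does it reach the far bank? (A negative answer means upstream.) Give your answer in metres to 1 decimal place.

42.5 m

Perpendicular speed = 3.011 m/s; crossing time = 500 / 3.011 = 166.053 s.
Net downstream speed = 0.256 m/s.
Drift = 0.256 × 166.053 = 42.484 m (downstream).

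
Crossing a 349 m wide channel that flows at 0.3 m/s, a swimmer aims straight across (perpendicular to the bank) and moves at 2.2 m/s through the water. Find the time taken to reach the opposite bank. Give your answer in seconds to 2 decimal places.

The component of the swimmer's velocity perpendicular to the bank is 2.2 m/s.
The current is parallel to the bank, so it does not affect the crossing time.
Time = 349 / 2.200 = 158.636 s.

158.64 s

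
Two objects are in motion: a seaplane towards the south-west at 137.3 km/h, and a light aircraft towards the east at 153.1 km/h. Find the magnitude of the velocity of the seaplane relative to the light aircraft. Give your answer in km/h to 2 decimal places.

268.36 km/h

Taking east as x and north as y: seaplane velocity = (-97.086, -97.086) km/h; light aircraft velocity = (153.100, 0.000) km/h.
Velocity of seaplane relative to light aircraft = (-97.086, -97.086) − (153.100, 0.000) = (-250.186, -97.086) km/h.
Magnitude = |(-250.186, -97.086)| = 268.363 km/h.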